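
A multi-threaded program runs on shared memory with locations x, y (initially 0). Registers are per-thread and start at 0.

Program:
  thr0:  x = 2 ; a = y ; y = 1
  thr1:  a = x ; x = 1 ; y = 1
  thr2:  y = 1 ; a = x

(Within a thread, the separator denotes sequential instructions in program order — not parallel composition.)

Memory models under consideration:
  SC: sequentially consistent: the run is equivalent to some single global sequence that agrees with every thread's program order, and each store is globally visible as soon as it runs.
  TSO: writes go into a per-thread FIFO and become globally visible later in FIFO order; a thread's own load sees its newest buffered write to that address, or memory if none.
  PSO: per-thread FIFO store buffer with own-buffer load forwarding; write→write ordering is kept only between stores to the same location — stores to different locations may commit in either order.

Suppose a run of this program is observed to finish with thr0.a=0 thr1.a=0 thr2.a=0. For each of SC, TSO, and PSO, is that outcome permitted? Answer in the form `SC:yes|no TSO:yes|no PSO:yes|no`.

outcome vector order: (thr0.a,thr1.a,thr2.a)
under SC → (0,0,1) (0,0,2) (0,2,1) (0,2,2) (1,0,0) (1,0,1) (1,0,2) (1,2,0) (1,2,1) (1,2,2)
under TSO → (0,0,0) (0,0,1) (0,0,2) (0,2,0) (0,2,1) (0,2,2) (1,0,0) (1,0,1) (1,0,2) (1,2,0) (1,2,1) (1,2,2)
under PSO → (0,0,0) (0,0,1) (0,0,2) (0,2,0) (0,2,1) (0,2,2) (1,0,0) (1,0,1) (1,0,2) (1,2,0) (1,2,1) (1,2,2)
target (0,0,0) ∈ {TSO,PSO}

SC:no TSO:yes PSO:yes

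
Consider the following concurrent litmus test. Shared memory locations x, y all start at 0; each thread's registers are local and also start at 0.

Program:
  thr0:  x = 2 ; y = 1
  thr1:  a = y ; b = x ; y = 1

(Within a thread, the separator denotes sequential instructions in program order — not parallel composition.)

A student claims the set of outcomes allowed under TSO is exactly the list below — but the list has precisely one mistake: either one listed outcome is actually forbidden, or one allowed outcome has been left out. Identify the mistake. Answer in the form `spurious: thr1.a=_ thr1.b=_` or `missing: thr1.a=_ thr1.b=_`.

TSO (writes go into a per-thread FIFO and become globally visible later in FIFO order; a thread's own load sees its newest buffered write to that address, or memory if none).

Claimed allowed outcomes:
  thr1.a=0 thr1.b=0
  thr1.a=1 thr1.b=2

missing: thr1.a=0 thr1.b=2

outcome vector order: (thr1.a,thr1.b)
under TSO → 0/0; 0/2; 1/2
TSO∖claimed = {0/2}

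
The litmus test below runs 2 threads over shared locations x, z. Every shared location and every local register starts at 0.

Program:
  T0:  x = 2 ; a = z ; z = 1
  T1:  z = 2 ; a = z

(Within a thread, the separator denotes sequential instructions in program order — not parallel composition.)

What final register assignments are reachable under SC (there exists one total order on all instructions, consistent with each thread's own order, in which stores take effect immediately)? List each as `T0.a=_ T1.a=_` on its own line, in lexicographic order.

outcome vector order: (T0.a,T1.a)
|SC outcomes| = 4

T0.a=0 T1.a=1
T0.a=0 T1.a=2
T0.a=2 T1.a=1
T0.a=2 T1.a=2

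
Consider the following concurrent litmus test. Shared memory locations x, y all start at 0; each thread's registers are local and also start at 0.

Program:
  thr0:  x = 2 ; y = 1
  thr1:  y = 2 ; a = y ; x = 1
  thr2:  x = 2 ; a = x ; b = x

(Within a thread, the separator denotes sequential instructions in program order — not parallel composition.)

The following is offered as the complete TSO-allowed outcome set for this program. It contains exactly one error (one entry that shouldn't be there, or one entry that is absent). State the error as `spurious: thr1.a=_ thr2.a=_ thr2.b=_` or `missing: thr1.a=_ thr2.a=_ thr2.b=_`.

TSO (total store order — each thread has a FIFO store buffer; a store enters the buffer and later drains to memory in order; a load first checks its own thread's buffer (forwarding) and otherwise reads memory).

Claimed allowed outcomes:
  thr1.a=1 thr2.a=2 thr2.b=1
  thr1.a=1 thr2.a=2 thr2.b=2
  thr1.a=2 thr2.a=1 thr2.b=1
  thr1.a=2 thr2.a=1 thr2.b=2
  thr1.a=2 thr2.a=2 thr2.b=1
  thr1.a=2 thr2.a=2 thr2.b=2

outcome vector order: (thr1.a,thr2.a,thr2.b)
under TSO → (1,1,1); (1,2,1); (1,2,2); (2,1,1); (2,1,2); (2,2,1); (2,2,2)
TSO∖claimed = {(1,1,1)}

missing: thr1.a=1 thr2.a=1 thr2.b=1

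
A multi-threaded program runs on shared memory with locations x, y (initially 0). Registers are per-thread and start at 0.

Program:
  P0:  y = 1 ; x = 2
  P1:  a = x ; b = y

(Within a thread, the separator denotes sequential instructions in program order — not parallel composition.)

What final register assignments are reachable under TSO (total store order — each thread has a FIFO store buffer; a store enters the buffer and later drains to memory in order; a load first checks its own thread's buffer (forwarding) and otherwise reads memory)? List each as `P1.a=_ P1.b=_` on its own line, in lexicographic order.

outcome vector order: (P1.a,P1.b)
|TSO outcomes| = 3

P1.a=0 P1.b=0
P1.a=0 P1.b=1
P1.a=2 P1.b=1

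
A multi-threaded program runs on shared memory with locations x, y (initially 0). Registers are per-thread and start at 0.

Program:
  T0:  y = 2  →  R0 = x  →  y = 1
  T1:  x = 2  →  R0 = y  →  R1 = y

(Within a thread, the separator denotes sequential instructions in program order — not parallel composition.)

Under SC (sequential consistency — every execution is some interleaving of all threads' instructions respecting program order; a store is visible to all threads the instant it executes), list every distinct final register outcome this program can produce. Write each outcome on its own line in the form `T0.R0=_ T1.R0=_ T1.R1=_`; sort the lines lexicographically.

T0.R0=0 T1.R0=1 T1.R1=1
T0.R0=0 T1.R0=2 T1.R1=1
T0.R0=0 T1.R0=2 T1.R1=2
T0.R0=2 T1.R0=0 T1.R1=0
T0.R0=2 T1.R0=0 T1.R1=1
T0.R0=2 T1.R0=0 T1.R1=2
T0.R0=2 T1.R0=1 T1.R1=1
T0.R0=2 T1.R0=2 T1.R1=1
T0.R0=2 T1.R0=2 T1.R1=2

outcome vector order: (T0.R0,T1.R0,T1.R1)
|SC outcomes| = 9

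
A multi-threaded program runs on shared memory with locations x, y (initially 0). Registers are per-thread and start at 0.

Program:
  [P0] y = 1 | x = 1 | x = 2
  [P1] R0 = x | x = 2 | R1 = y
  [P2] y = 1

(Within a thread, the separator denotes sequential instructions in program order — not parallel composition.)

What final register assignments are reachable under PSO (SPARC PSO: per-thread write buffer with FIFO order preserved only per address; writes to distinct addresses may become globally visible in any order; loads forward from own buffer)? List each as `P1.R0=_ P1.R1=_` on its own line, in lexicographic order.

P1.R0=0 P1.R1=0
P1.R0=0 P1.R1=1
P1.R0=1 P1.R1=0
P1.R0=1 P1.R1=1
P1.R0=2 P1.R1=0
P1.R0=2 P1.R1=1

outcome vector order: (P1.R0,P1.R1)
|PSO outcomes| = 6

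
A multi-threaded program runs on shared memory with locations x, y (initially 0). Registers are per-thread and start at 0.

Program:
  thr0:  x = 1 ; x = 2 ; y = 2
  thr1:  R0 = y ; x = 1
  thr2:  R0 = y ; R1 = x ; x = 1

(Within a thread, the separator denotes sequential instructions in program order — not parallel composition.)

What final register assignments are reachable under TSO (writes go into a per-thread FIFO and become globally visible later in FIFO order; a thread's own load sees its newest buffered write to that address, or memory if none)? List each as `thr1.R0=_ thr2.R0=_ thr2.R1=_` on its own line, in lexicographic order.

outcome vector order: (thr1.R0,thr2.R0,thr2.R1)
|TSO outcomes| = 10

thr1.R0=0 thr2.R0=0 thr2.R1=0
thr1.R0=0 thr2.R0=0 thr2.R1=1
thr1.R0=0 thr2.R0=0 thr2.R1=2
thr1.R0=0 thr2.R0=2 thr2.R1=1
thr1.R0=0 thr2.R0=2 thr2.R1=2
thr1.R0=2 thr2.R0=0 thr2.R1=0
thr1.R0=2 thr2.R0=0 thr2.R1=1
thr1.R0=2 thr2.R0=0 thr2.R1=2
thr1.R0=2 thr2.R0=2 thr2.R1=1
thr1.R0=2 thr2.R0=2 thr2.R1=2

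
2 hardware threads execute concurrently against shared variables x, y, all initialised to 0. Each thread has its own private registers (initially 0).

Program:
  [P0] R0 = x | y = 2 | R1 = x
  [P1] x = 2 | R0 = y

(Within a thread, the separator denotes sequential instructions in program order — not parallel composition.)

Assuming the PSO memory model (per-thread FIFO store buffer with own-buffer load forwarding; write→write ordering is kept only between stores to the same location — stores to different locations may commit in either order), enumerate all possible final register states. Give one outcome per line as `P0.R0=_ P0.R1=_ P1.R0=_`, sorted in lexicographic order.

P0.R0=0 P0.R1=0 P1.R0=0
P0.R0=0 P0.R1=0 P1.R0=2
P0.R0=0 P0.R1=2 P1.R0=0
P0.R0=0 P0.R1=2 P1.R0=2
P0.R0=2 P0.R1=2 P1.R0=0
P0.R0=2 P0.R1=2 P1.R0=2

outcome vector order: (P0.R0,P0.R1,P1.R0)
|PSO outcomes| = 6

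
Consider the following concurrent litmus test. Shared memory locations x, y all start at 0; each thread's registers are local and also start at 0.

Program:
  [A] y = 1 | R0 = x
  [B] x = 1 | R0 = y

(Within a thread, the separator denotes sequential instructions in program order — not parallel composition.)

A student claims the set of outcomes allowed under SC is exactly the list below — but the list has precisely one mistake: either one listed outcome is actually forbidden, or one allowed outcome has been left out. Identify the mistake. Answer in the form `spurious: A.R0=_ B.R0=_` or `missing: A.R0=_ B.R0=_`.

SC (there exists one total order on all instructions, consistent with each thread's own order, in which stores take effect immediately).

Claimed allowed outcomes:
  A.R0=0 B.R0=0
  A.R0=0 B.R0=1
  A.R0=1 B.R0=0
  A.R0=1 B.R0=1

outcome vector order: (A.R0,B.R0)
[SC] allowed = {(0,1); (1,0); (1,1)}
claimed∖SC = {(0,0)}

spurious: A.R0=0 B.R0=0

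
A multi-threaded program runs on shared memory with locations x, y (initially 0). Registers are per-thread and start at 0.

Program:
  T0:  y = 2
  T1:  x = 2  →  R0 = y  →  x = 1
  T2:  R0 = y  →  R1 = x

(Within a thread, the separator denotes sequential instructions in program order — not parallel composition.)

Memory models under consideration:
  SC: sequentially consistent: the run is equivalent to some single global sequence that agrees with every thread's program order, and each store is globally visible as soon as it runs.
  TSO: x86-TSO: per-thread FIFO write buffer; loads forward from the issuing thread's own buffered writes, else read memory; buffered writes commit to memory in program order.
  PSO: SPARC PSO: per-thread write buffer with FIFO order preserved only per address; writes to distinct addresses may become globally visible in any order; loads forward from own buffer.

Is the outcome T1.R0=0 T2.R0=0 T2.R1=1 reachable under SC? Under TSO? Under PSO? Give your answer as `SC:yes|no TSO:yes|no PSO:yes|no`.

SC:yes TSO:yes PSO:yes

outcome vector order: (T1.R0,T2.R0,T2.R1)
SC: 11 outcomes — {(0,0,0); (0,0,1); (0,0,2); (0,2,1); (0,2,2); (2,0,0); (2,0,1); (2,0,2); (2,2,0); (2,2,1); (2,2,2)}
TSO: 12 outcomes — {(0,0,0); (0,0,1); (0,0,2); (0,2,0); (0,2,1); (0,2,2); (2,0,0); (2,0,1); (2,0,2); (2,2,0); (2,2,1); (2,2,2)}
PSO: 12 outcomes — {(0,0,0); (0,0,1); (0,0,2); (0,2,0); (0,2,1); (0,2,2); (2,0,0); (2,0,1); (2,0,2); (2,2,0); (2,2,1); (2,2,2)}
target (0,0,1) ∈ {SC,TSO,PSO}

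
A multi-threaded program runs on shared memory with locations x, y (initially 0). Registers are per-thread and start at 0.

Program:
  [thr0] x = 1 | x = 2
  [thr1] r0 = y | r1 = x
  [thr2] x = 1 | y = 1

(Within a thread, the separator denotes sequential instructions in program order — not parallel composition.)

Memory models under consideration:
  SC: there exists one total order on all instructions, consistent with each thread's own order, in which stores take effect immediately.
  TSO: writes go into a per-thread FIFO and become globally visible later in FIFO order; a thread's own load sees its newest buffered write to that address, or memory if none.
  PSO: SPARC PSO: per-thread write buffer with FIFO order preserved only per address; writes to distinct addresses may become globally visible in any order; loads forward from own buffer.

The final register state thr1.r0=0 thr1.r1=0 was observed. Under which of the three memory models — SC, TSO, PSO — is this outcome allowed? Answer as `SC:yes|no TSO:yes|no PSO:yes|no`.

outcome vector order: (thr1.r0,thr1.r1)
[SC] allowed = {<0 0>, <0 1>, <0 2>, <1 1>, <1 2>}
[TSO] allowed = {<0 0>, <0 1>, <0 2>, <1 1>, <1 2>}
[PSO] allowed = {<0 0>, <0 1>, <0 2>, <1 0>, <1 1>, <1 2>}
target <0 0> ∈ {SC,TSO,PSO}

SC:yes TSO:yes PSO:yes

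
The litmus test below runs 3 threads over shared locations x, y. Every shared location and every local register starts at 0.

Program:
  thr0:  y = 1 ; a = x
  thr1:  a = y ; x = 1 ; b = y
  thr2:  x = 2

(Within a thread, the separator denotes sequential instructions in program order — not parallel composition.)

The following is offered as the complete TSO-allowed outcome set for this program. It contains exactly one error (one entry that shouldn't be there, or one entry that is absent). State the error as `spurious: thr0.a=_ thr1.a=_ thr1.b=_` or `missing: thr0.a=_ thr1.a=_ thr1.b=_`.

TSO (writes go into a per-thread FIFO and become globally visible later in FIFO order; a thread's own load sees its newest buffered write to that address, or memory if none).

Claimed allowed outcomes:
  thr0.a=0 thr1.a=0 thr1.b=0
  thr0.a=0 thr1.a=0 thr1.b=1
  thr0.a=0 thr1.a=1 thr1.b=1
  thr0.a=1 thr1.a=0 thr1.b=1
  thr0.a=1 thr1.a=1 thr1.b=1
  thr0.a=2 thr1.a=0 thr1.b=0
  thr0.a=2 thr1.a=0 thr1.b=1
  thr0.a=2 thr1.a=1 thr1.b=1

missing: thr0.a=1 thr1.a=0 thr1.b=0

outcome vector order: (thr0.a,thr1.a,thr1.b)
TSO: 9 outcomes — {0/0/0, 0/0/1, 0/1/1, 1/0/0, 1/0/1, 1/1/1, 2/0/0, 2/0/1, 2/1/1}
TSO∖claimed = {1/0/0}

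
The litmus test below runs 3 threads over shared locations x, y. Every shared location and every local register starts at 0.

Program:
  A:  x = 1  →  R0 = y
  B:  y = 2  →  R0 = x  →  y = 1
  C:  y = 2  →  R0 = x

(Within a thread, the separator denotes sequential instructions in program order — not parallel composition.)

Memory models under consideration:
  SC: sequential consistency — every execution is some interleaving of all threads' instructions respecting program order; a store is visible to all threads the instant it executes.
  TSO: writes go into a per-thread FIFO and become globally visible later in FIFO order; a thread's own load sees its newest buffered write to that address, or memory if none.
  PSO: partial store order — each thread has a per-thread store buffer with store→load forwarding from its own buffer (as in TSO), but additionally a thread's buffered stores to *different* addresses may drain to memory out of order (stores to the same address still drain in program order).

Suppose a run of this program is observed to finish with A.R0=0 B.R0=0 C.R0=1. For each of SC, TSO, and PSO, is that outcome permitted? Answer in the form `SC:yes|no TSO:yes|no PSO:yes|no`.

SC:no TSO:yes PSO:yes

outcome vector order: (A.R0,B.R0,C.R0)
[SC] allowed = {<0 1 1>; <1 0 0>; <1 0 1>; <1 1 0>; <1 1 1>; <2 0 0>; <2 0 1>; <2 1 0>; <2 1 1>}
[TSO] allowed = {<0 0 0>; <0 0 1>; <0 1 0>; <0 1 1>; <1 0 0>; <1 0 1>; <1 1 0>; <1 1 1>; <2 0 0>; <2 0 1>; <2 1 0>; <2 1 1>}
[PSO] allowed = {<0 0 0>; <0 0 1>; <0 1 0>; <0 1 1>; <1 0 0>; <1 0 1>; <1 1 0>; <1 1 1>; <2 0 0>; <2 0 1>; <2 1 0>; <2 1 1>}
target <0 0 1> ∈ {TSO,PSO}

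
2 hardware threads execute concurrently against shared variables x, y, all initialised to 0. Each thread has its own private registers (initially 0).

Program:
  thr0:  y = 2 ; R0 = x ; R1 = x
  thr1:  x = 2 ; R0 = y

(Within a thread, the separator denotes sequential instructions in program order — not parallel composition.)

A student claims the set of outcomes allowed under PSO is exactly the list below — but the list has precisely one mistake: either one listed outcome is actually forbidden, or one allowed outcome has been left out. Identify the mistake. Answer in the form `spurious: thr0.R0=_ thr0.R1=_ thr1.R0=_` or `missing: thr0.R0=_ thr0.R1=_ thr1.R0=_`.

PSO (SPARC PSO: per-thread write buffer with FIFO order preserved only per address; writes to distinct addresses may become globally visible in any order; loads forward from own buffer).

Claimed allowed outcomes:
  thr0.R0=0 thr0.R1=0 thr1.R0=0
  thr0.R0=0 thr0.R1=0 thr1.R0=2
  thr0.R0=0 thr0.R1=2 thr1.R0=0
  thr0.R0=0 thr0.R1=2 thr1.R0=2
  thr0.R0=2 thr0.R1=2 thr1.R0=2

missing: thr0.R0=2 thr0.R1=2 thr1.R0=0

outcome vector order: (thr0.R0,thr0.R1,thr1.R0)
PSO: 6 outcomes — {0/0/0; 0/0/2; 0/2/0; 0/2/2; 2/2/0; 2/2/2}
PSO∖claimed = {2/2/0}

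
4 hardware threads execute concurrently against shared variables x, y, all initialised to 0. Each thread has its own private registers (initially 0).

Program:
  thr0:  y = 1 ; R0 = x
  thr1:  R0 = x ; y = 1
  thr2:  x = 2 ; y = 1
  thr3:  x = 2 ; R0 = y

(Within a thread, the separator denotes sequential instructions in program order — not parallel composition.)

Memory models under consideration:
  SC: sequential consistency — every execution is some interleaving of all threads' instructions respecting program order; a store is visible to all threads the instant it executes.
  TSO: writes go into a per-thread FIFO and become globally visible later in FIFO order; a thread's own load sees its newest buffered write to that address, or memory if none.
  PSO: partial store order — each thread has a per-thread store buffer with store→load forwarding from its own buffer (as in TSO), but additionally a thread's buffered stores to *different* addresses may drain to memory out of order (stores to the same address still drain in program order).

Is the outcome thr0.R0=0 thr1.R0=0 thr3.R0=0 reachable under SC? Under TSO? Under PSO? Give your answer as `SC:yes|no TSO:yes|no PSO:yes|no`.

SC:no TSO:yes PSO:yes

outcome vector order: (thr0.R0,thr1.R0,thr3.R0)
SC: 6 outcomes — {<0 0 1>; <0 2 1>; <2 0 0>; <2 0 1>; <2 2 0>; <2 2 1>}
TSO: 8 outcomes — {<0 0 0>; <0 0 1>; <0 2 0>; <0 2 1>; <2 0 0>; <2 0 1>; <2 2 0>; <2 2 1>}
PSO: 8 outcomes — {<0 0 0>; <0 0 1>; <0 2 0>; <0 2 1>; <2 0 0>; <2 0 1>; <2 2 0>; <2 2 1>}
target <0 0 0> ∈ {TSO,PSO}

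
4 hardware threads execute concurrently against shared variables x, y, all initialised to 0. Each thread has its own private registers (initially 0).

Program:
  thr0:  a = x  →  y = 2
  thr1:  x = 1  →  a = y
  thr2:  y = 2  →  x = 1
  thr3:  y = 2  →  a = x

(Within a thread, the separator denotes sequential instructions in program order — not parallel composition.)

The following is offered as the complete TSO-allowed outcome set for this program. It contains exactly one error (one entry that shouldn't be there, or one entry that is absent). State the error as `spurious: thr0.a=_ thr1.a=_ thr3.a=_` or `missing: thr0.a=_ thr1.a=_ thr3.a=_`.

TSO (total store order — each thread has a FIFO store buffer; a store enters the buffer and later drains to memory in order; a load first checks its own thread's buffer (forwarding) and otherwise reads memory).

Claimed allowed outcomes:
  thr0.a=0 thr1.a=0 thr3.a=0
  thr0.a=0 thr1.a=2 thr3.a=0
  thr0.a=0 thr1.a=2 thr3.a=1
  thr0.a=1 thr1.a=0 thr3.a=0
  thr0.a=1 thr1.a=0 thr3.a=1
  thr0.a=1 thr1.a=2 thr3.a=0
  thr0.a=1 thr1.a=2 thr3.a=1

missing: thr0.a=0 thr1.a=0 thr3.a=1

outcome vector order: (thr0.a,thr1.a,thr3.a)
under TSO → <0 0 0>, <0 0 1>, <0 2 0>, <0 2 1>, <1 0 0>, <1 0 1>, <1 2 0>, <1 2 1>
TSO∖claimed = {<0 0 1>}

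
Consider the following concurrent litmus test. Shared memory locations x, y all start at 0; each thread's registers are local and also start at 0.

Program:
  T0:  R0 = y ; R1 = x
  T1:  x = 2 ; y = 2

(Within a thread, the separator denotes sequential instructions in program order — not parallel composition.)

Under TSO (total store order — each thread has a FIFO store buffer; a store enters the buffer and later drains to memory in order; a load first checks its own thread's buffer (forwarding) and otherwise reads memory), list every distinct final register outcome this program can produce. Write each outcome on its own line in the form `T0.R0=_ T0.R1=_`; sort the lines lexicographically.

outcome vector order: (T0.R0,T0.R1)
|TSO outcomes| = 3

T0.R0=0 T0.R1=0
T0.R0=0 T0.R1=2
T0.R0=2 T0.R1=2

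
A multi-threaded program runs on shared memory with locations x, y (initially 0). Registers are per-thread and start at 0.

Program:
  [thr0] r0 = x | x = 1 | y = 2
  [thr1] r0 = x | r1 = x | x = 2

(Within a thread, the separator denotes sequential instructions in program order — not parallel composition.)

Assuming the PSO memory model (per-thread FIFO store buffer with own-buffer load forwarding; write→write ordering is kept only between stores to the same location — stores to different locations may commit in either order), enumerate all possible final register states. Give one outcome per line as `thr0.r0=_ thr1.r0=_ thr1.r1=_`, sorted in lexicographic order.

thr0.r0=0 thr1.r0=0 thr1.r1=0
thr0.r0=0 thr1.r0=0 thr1.r1=1
thr0.r0=0 thr1.r0=1 thr1.r1=1
thr0.r0=2 thr1.r0=0 thr1.r1=0

outcome vector order: (thr0.r0,thr1.r0,thr1.r1)
|PSO outcomes| = 4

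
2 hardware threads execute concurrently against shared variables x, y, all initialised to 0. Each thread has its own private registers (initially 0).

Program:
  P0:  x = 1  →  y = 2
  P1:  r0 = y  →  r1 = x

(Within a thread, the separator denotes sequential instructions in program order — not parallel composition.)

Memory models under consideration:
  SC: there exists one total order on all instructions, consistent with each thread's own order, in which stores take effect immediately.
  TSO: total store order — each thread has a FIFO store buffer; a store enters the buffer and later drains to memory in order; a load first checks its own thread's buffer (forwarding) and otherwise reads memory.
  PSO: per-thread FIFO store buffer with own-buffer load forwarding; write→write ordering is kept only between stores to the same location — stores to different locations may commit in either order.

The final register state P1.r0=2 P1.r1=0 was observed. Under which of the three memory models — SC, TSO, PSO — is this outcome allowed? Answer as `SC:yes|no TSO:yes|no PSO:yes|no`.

outcome vector order: (P1.r0,P1.r1)
SC (3): <0 0>, <0 1>, <2 1>
TSO (3): <0 0>, <0 1>, <2 1>
PSO (4): <0 0>, <0 1>, <2 0>, <2 1>
target <2 0> ∈ {PSO}

SC:no TSO:no PSO:yes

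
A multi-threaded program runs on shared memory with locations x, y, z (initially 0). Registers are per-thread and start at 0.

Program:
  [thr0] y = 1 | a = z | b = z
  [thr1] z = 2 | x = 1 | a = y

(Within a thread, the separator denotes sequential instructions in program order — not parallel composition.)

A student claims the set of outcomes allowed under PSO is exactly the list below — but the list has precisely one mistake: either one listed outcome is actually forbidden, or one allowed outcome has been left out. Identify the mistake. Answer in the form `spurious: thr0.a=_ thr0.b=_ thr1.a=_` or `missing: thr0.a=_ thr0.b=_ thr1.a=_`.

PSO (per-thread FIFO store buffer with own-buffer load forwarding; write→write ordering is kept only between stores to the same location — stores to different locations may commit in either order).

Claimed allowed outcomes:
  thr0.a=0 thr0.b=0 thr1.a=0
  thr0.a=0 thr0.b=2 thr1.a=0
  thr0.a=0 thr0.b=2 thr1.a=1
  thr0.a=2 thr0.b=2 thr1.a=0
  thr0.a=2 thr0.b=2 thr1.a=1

outcome vector order: (thr0.a,thr0.b,thr1.a)
under PSO → 000 001 020 021 220 221
PSO∖claimed = {001}

missing: thr0.a=0 thr0.b=0 thr1.a=1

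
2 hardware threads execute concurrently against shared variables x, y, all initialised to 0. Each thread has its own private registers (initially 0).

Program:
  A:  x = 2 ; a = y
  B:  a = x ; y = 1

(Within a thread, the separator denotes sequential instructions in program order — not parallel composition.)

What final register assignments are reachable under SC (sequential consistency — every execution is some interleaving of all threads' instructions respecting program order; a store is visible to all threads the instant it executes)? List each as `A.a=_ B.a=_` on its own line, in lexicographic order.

outcome vector order: (A.a,B.a)
|SC outcomes| = 4

A.a=0 B.a=0
A.a=0 B.a=2
A.a=1 B.a=0
A.a=1 B.a=2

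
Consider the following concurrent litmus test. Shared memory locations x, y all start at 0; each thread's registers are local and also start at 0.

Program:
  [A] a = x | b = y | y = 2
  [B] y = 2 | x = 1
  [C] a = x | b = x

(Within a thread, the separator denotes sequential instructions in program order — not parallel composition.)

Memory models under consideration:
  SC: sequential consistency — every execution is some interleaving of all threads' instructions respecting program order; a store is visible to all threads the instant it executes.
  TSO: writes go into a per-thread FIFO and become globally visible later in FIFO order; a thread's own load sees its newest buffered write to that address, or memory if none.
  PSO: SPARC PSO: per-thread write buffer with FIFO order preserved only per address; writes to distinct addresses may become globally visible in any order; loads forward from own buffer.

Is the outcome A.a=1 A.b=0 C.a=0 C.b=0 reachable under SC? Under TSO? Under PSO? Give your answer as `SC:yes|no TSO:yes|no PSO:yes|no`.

SC:no TSO:no PSO:yes

outcome vector order: (A.a,A.b,C.a,C.b)
SC: 9 outcomes — {(0,0,0,0); (0,0,0,1); (0,0,1,1); (0,2,0,0); (0,2,0,1); (0,2,1,1); (1,2,0,0); (1,2,0,1); (1,2,1,1)}
TSO: 9 outcomes — {(0,0,0,0); (0,0,0,1); (0,0,1,1); (0,2,0,0); (0,2,0,1); (0,2,1,1); (1,2,0,0); (1,2,0,1); (1,2,1,1)}
PSO: 12 outcomes — {(0,0,0,0); (0,0,0,1); (0,0,1,1); (0,2,0,0); (0,2,0,1); (0,2,1,1); (1,0,0,0); (1,0,0,1); (1,0,1,1); (1,2,0,0); (1,2,0,1); (1,2,1,1)}
target (1,0,0,0) ∈ {PSO}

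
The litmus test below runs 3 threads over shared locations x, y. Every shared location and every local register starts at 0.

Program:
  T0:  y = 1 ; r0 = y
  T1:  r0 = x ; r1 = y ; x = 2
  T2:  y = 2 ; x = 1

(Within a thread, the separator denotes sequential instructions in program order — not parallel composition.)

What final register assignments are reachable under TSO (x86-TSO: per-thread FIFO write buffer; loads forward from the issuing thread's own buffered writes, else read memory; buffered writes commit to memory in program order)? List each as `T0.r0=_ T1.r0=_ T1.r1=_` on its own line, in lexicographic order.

outcome vector order: (T0.r0,T1.r0,T1.r1)
|TSO outcomes| = 9

T0.r0=1 T1.r0=0 T1.r1=0
T0.r0=1 T1.r0=0 T1.r1=1
T0.r0=1 T1.r0=0 T1.r1=2
T0.r0=1 T1.r0=1 T1.r1=1
T0.r0=1 T1.r0=1 T1.r1=2
T0.r0=2 T1.r0=0 T1.r1=0
T0.r0=2 T1.r0=0 T1.r1=1
T0.r0=2 T1.r0=0 T1.r1=2
T0.r0=2 T1.r0=1 T1.r1=2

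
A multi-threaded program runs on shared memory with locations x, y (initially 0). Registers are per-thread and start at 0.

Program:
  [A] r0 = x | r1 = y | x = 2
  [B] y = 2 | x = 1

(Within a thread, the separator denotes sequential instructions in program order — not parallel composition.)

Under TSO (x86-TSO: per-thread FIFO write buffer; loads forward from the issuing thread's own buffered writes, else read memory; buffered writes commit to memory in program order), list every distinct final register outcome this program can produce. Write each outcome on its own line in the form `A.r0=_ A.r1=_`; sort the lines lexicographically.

A.r0=0 A.r1=0
A.r0=0 A.r1=2
A.r0=1 A.r1=2

outcome vector order: (A.r0,A.r1)
|TSO outcomes| = 3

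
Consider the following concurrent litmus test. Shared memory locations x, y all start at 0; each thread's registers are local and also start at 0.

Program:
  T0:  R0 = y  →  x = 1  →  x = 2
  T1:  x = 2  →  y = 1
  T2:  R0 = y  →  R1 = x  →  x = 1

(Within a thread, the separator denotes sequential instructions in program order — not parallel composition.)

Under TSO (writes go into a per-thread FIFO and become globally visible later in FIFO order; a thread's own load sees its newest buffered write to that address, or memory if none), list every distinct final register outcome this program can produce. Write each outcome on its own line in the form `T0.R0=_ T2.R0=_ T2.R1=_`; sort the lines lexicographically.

T0.R0=0 T2.R0=0 T2.R1=0
T0.R0=0 T2.R0=0 T2.R1=1
T0.R0=0 T2.R0=0 T2.R1=2
T0.R0=0 T2.R0=1 T2.R1=1
T0.R0=0 T2.R0=1 T2.R1=2
T0.R0=1 T2.R0=0 T2.R1=0
T0.R0=1 T2.R0=0 T2.R1=1
T0.R0=1 T2.R0=0 T2.R1=2
T0.R0=1 T2.R0=1 T2.R1=1
T0.R0=1 T2.R0=1 T2.R1=2

outcome vector order: (T0.R0,T2.R0,T2.R1)
|TSO outcomes| = 10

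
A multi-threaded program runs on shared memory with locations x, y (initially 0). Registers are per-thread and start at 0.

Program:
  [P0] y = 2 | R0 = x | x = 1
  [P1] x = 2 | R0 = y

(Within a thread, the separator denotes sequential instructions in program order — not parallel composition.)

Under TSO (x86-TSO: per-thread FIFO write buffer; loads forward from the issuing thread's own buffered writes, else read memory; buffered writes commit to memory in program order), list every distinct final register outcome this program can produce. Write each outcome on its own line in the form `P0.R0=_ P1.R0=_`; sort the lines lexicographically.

outcome vector order: (P0.R0,P1.R0)
|TSO outcomes| = 4

P0.R0=0 P1.R0=0
P0.R0=0 P1.R0=2
P0.R0=2 P1.R0=0
P0.R0=2 P1.R0=2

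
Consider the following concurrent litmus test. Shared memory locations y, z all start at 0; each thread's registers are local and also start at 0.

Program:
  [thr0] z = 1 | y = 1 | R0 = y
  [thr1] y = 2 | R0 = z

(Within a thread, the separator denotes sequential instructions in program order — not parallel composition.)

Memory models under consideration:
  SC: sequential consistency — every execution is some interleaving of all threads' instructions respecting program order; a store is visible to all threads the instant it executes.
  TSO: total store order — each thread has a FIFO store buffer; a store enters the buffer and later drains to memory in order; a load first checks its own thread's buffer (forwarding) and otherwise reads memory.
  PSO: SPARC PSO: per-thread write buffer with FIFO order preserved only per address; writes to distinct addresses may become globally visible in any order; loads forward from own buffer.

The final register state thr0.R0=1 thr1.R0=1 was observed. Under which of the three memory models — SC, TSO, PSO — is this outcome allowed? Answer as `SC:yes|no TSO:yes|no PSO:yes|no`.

outcome vector order: (thr0.R0,thr1.R0)
[SC] allowed = {<1 0> <1 1> <2 1>}
[TSO] allowed = {<1 0> <1 1> <2 0> <2 1>}
[PSO] allowed = {<1 0> <1 1> <2 0> <2 1>}
target <1 1> ∈ {SC,TSO,PSO}

SC:yes TSO:yes PSO:yes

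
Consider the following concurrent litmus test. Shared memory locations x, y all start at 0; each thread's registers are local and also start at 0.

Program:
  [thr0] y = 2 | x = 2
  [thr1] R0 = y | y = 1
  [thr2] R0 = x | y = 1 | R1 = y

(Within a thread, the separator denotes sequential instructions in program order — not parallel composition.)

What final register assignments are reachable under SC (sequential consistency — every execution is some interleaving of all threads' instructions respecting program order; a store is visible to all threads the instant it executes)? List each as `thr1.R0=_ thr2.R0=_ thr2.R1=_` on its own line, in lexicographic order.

outcome vector order: (thr1.R0,thr2.R0,thr2.R1)
|SC outcomes| = 9

thr1.R0=0 thr2.R0=0 thr2.R1=1
thr1.R0=0 thr2.R0=0 thr2.R1=2
thr1.R0=0 thr2.R0=2 thr2.R1=1
thr1.R0=1 thr2.R0=0 thr2.R1=1
thr1.R0=1 thr2.R0=0 thr2.R1=2
thr1.R0=1 thr2.R0=2 thr2.R1=1
thr1.R0=2 thr2.R0=0 thr2.R1=1
thr1.R0=2 thr2.R0=0 thr2.R1=2
thr1.R0=2 thr2.R0=2 thr2.R1=1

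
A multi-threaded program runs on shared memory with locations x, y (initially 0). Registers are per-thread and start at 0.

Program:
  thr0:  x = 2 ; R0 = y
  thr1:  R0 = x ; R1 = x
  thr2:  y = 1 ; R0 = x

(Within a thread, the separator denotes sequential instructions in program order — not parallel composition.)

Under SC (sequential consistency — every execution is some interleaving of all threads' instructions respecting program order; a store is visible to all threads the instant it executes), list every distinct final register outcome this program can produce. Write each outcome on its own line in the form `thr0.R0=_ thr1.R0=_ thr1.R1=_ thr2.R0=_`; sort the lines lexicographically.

outcome vector order: (thr0.R0,thr1.R0,thr1.R1,thr2.R0)
|SC outcomes| = 9

thr0.R0=0 thr1.R0=0 thr1.R1=0 thr2.R0=2
thr0.R0=0 thr1.R0=0 thr1.R1=2 thr2.R0=2
thr0.R0=0 thr1.R0=2 thr1.R1=2 thr2.R0=2
thr0.R0=1 thr1.R0=0 thr1.R1=0 thr2.R0=0
thr0.R0=1 thr1.R0=0 thr1.R1=0 thr2.R0=2
thr0.R0=1 thr1.R0=0 thr1.R1=2 thr2.R0=0
thr0.R0=1 thr1.R0=0 thr1.R1=2 thr2.R0=2
thr0.R0=1 thr1.R0=2 thr1.R1=2 thr2.R0=0
thr0.R0=1 thr1.R0=2 thr1.R1=2 thr2.R0=2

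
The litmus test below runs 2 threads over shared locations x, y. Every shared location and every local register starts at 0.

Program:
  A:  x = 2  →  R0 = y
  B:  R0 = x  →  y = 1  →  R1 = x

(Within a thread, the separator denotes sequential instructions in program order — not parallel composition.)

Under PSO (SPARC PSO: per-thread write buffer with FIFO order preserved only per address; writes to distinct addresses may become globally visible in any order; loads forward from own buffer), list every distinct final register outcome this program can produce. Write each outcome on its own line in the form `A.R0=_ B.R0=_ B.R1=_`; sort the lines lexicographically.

outcome vector order: (A.R0,B.R0,B.R1)
|PSO outcomes| = 6

A.R0=0 B.R0=0 B.R1=0
A.R0=0 B.R0=0 B.R1=2
A.R0=0 B.R0=2 B.R1=2
A.R0=1 B.R0=0 B.R1=0
A.R0=1 B.R0=0 B.R1=2
A.R0=1 B.R0=2 B.R1=2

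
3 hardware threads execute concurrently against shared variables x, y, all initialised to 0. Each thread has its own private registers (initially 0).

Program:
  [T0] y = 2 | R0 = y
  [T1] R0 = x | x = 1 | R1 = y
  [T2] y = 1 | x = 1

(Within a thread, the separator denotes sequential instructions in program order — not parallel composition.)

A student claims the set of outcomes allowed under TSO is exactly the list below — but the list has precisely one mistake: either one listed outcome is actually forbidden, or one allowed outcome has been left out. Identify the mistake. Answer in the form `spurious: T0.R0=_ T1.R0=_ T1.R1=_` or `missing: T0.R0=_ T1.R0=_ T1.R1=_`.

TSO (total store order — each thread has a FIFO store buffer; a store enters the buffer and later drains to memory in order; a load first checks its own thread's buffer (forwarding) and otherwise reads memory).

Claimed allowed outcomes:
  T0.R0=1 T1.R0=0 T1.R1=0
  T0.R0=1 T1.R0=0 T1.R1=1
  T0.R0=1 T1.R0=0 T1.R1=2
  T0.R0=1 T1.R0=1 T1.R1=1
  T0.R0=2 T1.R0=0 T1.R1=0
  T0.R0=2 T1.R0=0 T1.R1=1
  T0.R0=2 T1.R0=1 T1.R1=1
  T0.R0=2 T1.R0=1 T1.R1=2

missing: T0.R0=2 T1.R0=0 T1.R1=2

outcome vector order: (T0.R0,T1.R0,T1.R1)
[TSO] allowed = {100 101 102 111 200 201 202 211 212}
TSO∖claimed = {202}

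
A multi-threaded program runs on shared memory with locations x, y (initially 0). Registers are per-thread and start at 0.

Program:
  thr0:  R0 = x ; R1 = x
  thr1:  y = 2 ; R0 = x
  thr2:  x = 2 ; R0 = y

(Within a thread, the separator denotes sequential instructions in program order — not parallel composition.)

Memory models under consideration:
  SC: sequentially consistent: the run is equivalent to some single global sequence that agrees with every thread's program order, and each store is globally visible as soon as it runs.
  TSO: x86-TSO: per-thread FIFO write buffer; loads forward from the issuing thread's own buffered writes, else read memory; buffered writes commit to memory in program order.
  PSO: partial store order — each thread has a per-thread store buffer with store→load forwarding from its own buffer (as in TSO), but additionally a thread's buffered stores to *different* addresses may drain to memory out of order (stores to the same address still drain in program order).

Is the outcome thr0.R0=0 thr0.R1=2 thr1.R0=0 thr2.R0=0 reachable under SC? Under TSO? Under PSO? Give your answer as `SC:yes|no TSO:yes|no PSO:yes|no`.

outcome vector order: (thr0.R0,thr0.R1,thr1.R0,thr2.R0)
under SC → 0002; 0020; 0022; 0202; 0220; 0222; 2202; 2220; 2222
under TSO → 0000; 0002; 0020; 0022; 0200; 0202; 0220; 0222; 2200; 2202; 2220; 2222
under PSO → 0000; 0002; 0020; 0022; 0200; 0202; 0220; 0222; 2200; 2202; 2220; 2222
target 0200 ∈ {TSO,PSO}

SC:no TSO:yes PSO:yes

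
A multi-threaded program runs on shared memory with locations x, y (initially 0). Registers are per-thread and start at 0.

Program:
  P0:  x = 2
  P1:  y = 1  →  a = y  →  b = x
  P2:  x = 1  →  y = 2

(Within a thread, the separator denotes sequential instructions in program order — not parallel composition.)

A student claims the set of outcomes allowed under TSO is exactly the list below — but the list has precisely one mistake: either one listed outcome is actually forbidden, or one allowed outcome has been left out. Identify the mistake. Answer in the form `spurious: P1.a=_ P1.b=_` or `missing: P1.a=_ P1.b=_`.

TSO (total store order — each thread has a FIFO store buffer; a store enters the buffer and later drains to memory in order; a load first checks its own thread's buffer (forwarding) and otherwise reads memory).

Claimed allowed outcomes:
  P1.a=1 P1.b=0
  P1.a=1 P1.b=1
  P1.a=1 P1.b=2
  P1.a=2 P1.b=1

missing: P1.a=2 P1.b=2

outcome vector order: (P1.a,P1.b)
under TSO → (1,0); (1,1); (1,2); (2,1); (2,2)
TSO∖claimed = {(2,2)}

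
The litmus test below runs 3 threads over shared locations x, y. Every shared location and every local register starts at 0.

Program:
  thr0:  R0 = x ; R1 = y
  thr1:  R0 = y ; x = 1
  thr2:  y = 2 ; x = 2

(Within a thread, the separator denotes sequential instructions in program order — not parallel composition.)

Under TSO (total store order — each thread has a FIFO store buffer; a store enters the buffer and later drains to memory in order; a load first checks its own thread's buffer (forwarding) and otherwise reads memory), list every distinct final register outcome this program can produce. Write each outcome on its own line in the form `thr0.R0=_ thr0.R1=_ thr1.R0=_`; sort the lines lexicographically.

outcome vector order: (thr0.R0,thr0.R1,thr1.R0)
|TSO outcomes| = 9

thr0.R0=0 thr0.R1=0 thr1.R0=0
thr0.R0=0 thr0.R1=0 thr1.R0=2
thr0.R0=0 thr0.R1=2 thr1.R0=0
thr0.R0=0 thr0.R1=2 thr1.R0=2
thr0.R0=1 thr0.R1=0 thr1.R0=0
thr0.R0=1 thr0.R1=2 thr1.R0=0
thr0.R0=1 thr0.R1=2 thr1.R0=2
thr0.R0=2 thr0.R1=2 thr1.R0=0
thr0.R0=2 thr0.R1=2 thr1.R0=2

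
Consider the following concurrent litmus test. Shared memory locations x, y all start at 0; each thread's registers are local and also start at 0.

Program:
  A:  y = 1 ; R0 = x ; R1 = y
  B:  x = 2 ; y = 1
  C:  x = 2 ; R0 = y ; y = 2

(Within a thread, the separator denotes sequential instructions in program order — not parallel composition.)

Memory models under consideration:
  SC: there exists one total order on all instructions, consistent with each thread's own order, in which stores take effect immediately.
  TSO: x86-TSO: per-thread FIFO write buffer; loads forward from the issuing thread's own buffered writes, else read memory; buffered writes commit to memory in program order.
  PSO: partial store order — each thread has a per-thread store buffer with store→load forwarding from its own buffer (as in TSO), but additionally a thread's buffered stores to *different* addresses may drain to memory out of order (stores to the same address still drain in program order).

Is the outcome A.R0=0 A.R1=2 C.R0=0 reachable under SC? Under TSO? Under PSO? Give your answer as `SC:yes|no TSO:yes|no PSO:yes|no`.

SC:no TSO:yes PSO:yes

outcome vector order: (A.R0,A.R1,C.R0)
[SC] allowed = {<0 1 1>; <0 2 1>; <2 1 0>; <2 1 1>; <2 2 0>; <2 2 1>}
[TSO] allowed = {<0 1 0>; <0 1 1>; <0 2 0>; <0 2 1>; <2 1 0>; <2 1 1>; <2 2 0>; <2 2 1>}
[PSO] allowed = {<0 1 0>; <0 1 1>; <0 2 0>; <0 2 1>; <2 1 0>; <2 1 1>; <2 2 0>; <2 2 1>}
target <0 2 0> ∈ {TSO,PSO}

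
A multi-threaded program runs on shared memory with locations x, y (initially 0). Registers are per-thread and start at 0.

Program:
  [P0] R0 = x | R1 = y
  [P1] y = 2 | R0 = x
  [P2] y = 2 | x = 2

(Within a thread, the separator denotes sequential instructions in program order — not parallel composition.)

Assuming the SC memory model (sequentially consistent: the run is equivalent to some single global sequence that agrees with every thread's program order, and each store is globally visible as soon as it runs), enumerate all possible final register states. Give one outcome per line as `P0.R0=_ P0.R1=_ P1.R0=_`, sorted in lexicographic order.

P0.R0=0 P0.R1=0 P1.R0=0
P0.R0=0 P0.R1=0 P1.R0=2
P0.R0=0 P0.R1=2 P1.R0=0
P0.R0=0 P0.R1=2 P1.R0=2
P0.R0=2 P0.R1=2 P1.R0=0
P0.R0=2 P0.R1=2 P1.R0=2

outcome vector order: (P0.R0,P0.R1,P1.R0)
|SC outcomes| = 6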